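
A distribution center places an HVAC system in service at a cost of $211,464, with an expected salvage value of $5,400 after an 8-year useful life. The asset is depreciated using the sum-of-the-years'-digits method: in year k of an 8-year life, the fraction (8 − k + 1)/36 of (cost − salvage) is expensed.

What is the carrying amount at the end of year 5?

Depreciable base = $211,464 − $5,400 = $206,064.
Sum of the years' digits = 8+7+6+5+4+3+2+1 = 36.
Year 1: $206,064 × 8/36 = $45,792. Book value $165,672.
Year 2: $206,064 × 7/36 = $40,068. Book value $125,604.
Year 3: $206,064 × 6/36 = $34,344. Book value $91,260.
Year 4: $206,064 × 5/36 = $28,620. Book value $62,640.
Year 5: $206,064 × 4/36 = $22,896. Book value $39,744.

$39,744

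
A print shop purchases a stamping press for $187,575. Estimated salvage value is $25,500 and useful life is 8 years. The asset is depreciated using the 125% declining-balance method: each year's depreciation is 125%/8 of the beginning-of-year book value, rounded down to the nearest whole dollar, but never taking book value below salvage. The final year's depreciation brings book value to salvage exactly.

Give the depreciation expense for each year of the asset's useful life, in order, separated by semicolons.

Depreciable base = $187,575 − $25,500 = $162,075.
Year 1: ⌊$187,575 × 125%/8⌋ = $29,308. Book value $158,267.
Year 2: ⌊$158,267 × 125%/8⌋ = $24,729. Book value $133,538.
Year 3: ⌊$133,538 × 125%/8⌋ = $20,865. Book value $112,673.
Year 4: ⌊$112,673 × 125%/8⌋ = $17,605. Book value $95,068.
Year 5: ⌊$95,068 × 125%/8⌋ = $14,854. Book value $80,214.
Year 6: ⌊$80,214 × 125%/8⌋ = $12,533. Book value $67,681.
Year 7: ⌊$67,681 × 125%/8⌋ = $10,575. Book value $57,106.
Year 8 (final): $57,106 − $25,500 = $31,606. Book value $25,500.

$29,308; $24,729; $20,865; $17,605; $14,854; $12,533; $10,575; $31,606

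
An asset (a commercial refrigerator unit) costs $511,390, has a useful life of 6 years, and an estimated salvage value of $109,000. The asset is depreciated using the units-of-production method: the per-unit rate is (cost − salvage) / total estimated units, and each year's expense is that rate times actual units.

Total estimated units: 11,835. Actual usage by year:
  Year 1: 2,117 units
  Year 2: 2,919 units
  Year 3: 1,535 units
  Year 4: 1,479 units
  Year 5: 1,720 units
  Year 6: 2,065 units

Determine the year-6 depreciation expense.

Depreciable base = $511,390 − $109,000 = $402,390.
Rate = $402,390 / 11,835 units = $34 per unit.
Year 1: 2,117 × $34 = $71,978. Book value $439,412.
Year 2: 2,919 × $34 = $99,246. Book value $340,166.
Year 3: 1,535 × $34 = $52,190. Book value $287,976.
Year 4: 1,479 × $34 = $50,286. Book value $237,690.
Year 5: 1,720 × $34 = $58,480. Book value $179,210.
Year 6: 2,065 × $34 = $70,210. Book value $109,000.

$70,210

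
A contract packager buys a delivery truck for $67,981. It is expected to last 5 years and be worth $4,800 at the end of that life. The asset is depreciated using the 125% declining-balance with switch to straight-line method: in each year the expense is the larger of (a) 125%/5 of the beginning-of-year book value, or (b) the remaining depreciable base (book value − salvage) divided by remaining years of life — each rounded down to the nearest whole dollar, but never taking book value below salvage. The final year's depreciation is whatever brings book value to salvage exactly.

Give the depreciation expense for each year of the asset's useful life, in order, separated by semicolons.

$16,995; $12,746; $11,146; $11,147; $11,147

Depreciable base = $67,981 − $4,800 = $63,181.
Year 1: DB = ⌊$67,981 × 125%/5⌋ = $16,995; SL = ⌊$63,181/5⌋ = $12,636 → take DB $16,995. Book value $50,986.
Year 2: DB = ⌊$50,986 × 125%/5⌋ = $12,746; SL = ⌊$46,186/4⌋ = $11,546 → take DB $12,746. Book value $38,240.
Year 3: DB = ⌊$38,240 × 125%/5⌋ = $9,560; SL = ⌊$33,440/3⌋ = $11,146 → take SL $11,146. Book value $27,094.
Year 4: DB = ⌊$27,094 × 125%/5⌋ = $6,773; SL = ⌊$22,294/2⌋ = $11,147 → take SL $11,147. Book value $15,947.
Year 5 (final): $15,947 − $4,800 = $11,147. Book value $4,800.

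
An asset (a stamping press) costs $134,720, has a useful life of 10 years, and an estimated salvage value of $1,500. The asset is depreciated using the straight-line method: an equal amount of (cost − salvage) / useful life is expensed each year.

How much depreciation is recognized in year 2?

Depreciable base = $134,720 − $1,500 = $133,220.
Annual expense = $133,220 / 10 = $13,322.

$13,322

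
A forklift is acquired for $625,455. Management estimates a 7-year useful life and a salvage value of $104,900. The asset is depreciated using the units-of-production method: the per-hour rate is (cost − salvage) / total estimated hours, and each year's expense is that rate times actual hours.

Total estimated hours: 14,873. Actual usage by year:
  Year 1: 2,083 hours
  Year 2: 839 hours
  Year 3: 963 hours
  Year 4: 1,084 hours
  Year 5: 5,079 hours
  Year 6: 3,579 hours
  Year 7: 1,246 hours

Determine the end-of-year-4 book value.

Depreciable base = $625,455 − $104,900 = $520,555.
Rate = $520,555 / 14,873 hours = $35 per hour.
Year 1: 2,083 × $35 = $72,905. Book value $552,550.
Year 2: 839 × $35 = $29,365. Book value $523,185.
Year 3: 963 × $35 = $33,705. Book value $489,480.
Year 4: 1,084 × $35 = $37,940. Book value $451,540.

$451,540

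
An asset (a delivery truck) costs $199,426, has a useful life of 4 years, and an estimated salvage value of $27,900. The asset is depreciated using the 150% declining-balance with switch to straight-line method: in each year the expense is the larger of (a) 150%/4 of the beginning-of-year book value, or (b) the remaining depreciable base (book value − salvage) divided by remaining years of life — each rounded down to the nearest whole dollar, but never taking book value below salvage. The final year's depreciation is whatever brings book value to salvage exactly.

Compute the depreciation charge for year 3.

Depreciable base = $199,426 − $27,900 = $171,526.
Year 1: DB = ⌊$199,426 × 150%/4⌋ = $74,784; SL = ⌊$171,526/4⌋ = $42,881 → take DB $74,784. Book value $124,642.
Year 2: DB = ⌊$124,642 × 150%/4⌋ = $46,740; SL = ⌊$96,742/3⌋ = $32,247 → take DB $46,740. Book value $77,902.
Year 3: DB = ⌊$77,902 × 150%/4⌋ = $29,213; SL = ⌊$50,002/2⌋ = $25,001 → take DB $29,213. Book value $48,689.

$29,213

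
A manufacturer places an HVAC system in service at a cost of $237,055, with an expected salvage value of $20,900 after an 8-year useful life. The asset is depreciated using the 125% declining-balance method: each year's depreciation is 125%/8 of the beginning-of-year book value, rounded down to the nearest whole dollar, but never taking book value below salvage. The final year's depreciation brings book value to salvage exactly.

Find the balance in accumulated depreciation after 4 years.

$116,909

Depreciable base = $237,055 − $20,900 = $216,155.
Year 1: ⌊$237,055 × 125%/8⌋ = $37,039. Book value $200,016.
Year 2: ⌊$200,016 × 125%/8⌋ = $31,252. Book value $168,764.
Year 3: ⌊$168,764 × 125%/8⌋ = $26,369. Book value $142,395.
Year 4: ⌊$142,395 × 125%/8⌋ = $22,249. Book value $120,146.
Accumulated through year 4 = $237,055 − $120,146 = $116,909.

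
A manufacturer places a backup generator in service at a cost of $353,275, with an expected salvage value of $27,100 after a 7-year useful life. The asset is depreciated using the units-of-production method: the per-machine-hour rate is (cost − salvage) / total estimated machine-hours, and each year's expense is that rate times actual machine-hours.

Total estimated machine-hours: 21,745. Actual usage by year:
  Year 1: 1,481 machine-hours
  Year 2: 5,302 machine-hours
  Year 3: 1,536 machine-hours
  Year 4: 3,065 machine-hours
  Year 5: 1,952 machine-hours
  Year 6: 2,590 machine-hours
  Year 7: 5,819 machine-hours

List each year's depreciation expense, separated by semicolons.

$22,215; $79,530; $23,040; $45,975; $29,280; $38,850; $87,285

Depreciable base = $353,275 − $27,100 = $326,175.
Rate = $326,175 / 21,745 machine-hours = $15 per machine-hour.
Year 1: 1,481 × $15 = $22,215. Book value $331,060.
Year 2: 5,302 × $15 = $79,530. Book value $251,530.
Year 3: 1,536 × $15 = $23,040. Book value $228,490.
Year 4: 3,065 × $15 = $45,975. Book value $182,515.
Year 5: 1,952 × $15 = $29,280. Book value $153,235.
Year 6: 2,590 × $15 = $38,850. Book value $114,385.
Year 7: 5,819 × $15 = $87,285. Book value $27,100.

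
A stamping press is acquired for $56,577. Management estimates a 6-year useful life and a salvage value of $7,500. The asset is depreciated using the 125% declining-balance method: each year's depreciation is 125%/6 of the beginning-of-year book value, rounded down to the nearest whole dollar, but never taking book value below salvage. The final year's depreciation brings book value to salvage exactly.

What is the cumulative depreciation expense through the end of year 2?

Depreciable base = $56,577 − $7,500 = $49,077.
Year 1: ⌊$56,577 × 125%/6⌋ = $11,786. Book value $44,791.
Year 2: ⌊$44,791 × 125%/6⌋ = $9,331. Book value $35,460.
Accumulated through year 2 = $56,577 − $35,460 = $21,117.

$21,117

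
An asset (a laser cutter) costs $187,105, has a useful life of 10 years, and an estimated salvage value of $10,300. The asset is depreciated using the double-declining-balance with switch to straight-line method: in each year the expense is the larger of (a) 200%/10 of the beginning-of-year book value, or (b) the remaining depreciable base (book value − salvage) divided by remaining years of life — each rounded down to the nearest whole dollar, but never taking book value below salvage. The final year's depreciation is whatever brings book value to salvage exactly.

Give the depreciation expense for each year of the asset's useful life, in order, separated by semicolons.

Depreciable base = $187,105 − $10,300 = $176,805.
Year 1: DB = ⌊$187,105 × 200%/10⌋ = $37,421; SL = ⌊$176,805/10⌋ = $17,680 → take DB $37,421. Book value $149,684.
Year 2: DB = ⌊$149,684 × 200%/10⌋ = $29,936; SL = ⌊$139,384/9⌋ = $15,487 → take DB $29,936. Book value $119,748.
Year 3: DB = ⌊$119,748 × 200%/10⌋ = $23,949; SL = ⌊$109,448/8⌋ = $13,681 → take DB $23,949. Book value $95,799.
Year 4: DB = ⌊$95,799 × 200%/10⌋ = $19,159; SL = ⌊$85,499/7⌋ = $12,214 → take DB $19,159. Book value $76,640.
Year 5: DB = ⌊$76,640 × 200%/10⌋ = $15,328; SL = ⌊$66,340/6⌋ = $11,056 → take DB $15,328. Book value $61,312.
Year 6: DB = ⌊$61,312 × 200%/10⌋ = $12,262; SL = ⌊$51,012/5⌋ = $10,202 → take DB $12,262. Book value $49,050.
Year 7: DB = ⌊$49,050 × 200%/10⌋ = $9,810; SL = ⌊$38,750/4⌋ = $9,687 → take DB $9,810. Book value $39,240.
Year 8: DB = ⌊$39,240 × 200%/10⌋ = $7,848; SL = ⌊$28,940/3⌋ = $9,646 → take SL $9,646. Book value $29,594.
Year 9: DB = ⌊$29,594 × 200%/10⌋ = $5,918; SL = ⌊$19,294/2⌋ = $9,647 → take SL $9,647. Book value $19,947.
Year 10 (final): $19,947 − $10,300 = $9,647. Book value $10,300.

$37,421; $29,936; $23,949; $19,159; $15,328; $12,262; $9,810; $9,646; $9,647; $9,647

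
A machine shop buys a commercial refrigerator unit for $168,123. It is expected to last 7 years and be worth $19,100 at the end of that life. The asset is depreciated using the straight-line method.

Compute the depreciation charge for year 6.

$21,289

Depreciable base = $168,123 − $19,100 = $149,023.
Annual expense = $149,023 / 7 = $21,289.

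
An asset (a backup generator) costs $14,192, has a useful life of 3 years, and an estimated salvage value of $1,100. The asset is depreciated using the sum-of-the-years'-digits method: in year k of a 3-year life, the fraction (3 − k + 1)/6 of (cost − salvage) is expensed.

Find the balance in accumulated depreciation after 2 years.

Depreciable base = $14,192 − $1,100 = $13,092.
Sum of the years' digits = 3+2+1 = 6.
Year 1: $13,092 × 3/6 = $6,546. Book value $7,646.
Year 2: $13,092 × 2/6 = $4,364. Book value $3,282.
Accumulated through year 2 = $14,192 − $3,282 = $10,910.

$10,910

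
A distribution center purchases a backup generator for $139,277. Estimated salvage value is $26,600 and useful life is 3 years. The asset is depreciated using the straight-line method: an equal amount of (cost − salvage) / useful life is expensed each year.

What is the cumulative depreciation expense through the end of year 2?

Depreciable base = $139,277 − $26,600 = $112,677.
Annual expense = $112,677 / 3 = $37,559.
End of year 1: book value $101,718.
End of year 2: book value $64,159.
Accumulated through year 2 = $139,277 − $64,159 = $75,118.

$75,118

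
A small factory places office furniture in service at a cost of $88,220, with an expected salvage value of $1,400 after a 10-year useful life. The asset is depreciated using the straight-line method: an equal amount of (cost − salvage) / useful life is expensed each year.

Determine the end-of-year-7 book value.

Depreciable base = $88,220 − $1,400 = $86,820.
Annual expense = $86,820 / 10 = $8,682.
End of year 1: book value $79,538.
End of year 2: book value $70,856.
End of year 3: book value $62,174.
End of year 4: book value $53,492.
End of year 5: book value $44,810.
End of year 6: book value $36,128.
End of year 7: book value $27,446.

$27,446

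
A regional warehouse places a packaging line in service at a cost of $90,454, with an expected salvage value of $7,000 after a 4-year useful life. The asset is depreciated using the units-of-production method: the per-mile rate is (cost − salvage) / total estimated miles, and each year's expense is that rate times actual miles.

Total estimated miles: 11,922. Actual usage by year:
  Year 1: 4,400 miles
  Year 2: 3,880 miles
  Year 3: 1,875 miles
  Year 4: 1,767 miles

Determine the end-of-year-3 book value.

Depreciable base = $90,454 − $7,000 = $83,454.
Rate = $83,454 / 11,922 miles = $7 per mile.
Year 1: 4,400 × $7 = $30,800. Book value $59,654.
Year 2: 3,880 × $7 = $27,160. Book value $32,494.
Year 3: 1,875 × $7 = $13,125. Book value $19,369.

$19,369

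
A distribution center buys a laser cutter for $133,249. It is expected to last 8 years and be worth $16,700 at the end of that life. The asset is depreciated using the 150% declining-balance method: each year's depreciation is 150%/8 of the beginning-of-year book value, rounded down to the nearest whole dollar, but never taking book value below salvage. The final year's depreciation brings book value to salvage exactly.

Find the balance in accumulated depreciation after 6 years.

$94,912

Depreciable base = $133,249 − $16,700 = $116,549.
Year 1: ⌊$133,249 × 150%/8⌋ = $24,984. Book value $108,265.
Year 2: ⌊$108,265 × 150%/8⌋ = $20,299. Book value $87,966.
Year 3: ⌊$87,966 × 150%/8⌋ = $16,493. Book value $71,473.
Year 4: ⌊$71,473 × 150%/8⌋ = $13,401. Book value $58,072.
Year 5: ⌊$58,072 × 150%/8⌋ = $10,888. Book value $47,184.
Year 6: ⌊$47,184 × 150%/8⌋ = $8,847. Book value $38,337.
Accumulated through year 6 = $133,249 − $38,337 = $94,912.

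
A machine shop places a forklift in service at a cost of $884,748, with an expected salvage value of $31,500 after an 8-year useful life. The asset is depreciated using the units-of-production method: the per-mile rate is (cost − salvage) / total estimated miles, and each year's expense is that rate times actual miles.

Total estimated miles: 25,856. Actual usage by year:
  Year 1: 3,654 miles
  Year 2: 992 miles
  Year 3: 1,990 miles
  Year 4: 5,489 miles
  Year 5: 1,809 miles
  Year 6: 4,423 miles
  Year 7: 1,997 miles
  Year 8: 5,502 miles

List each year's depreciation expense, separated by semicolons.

$120,582; $32,736; $65,670; $181,137; $59,697; $145,959; $65,901; $181,566

Depreciable base = $884,748 − $31,500 = $853,248.
Rate = $853,248 / 25,856 miles = $33 per mile.
Year 1: 3,654 × $33 = $120,582. Book value $764,166.
Year 2: 992 × $33 = $32,736. Book value $731,430.
Year 3: 1,990 × $33 = $65,670. Book value $665,760.
Year 4: 5,489 × $33 = $181,137. Book value $484,623.
Year 5: 1,809 × $33 = $59,697. Book value $424,926.
Year 6: 4,423 × $33 = $145,959. Book value $278,967.
Year 7: 1,997 × $33 = $65,901. Book value $213,066.
Year 8: 5,502 × $33 = $181,566. Book value $31,500.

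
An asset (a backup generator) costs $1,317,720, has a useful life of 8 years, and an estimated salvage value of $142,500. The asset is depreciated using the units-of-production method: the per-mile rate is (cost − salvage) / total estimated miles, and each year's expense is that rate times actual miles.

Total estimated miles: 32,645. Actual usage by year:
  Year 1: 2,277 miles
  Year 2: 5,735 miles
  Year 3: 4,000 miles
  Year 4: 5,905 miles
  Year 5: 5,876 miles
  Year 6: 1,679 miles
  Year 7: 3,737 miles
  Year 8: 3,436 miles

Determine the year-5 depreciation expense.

Depreciable base = $1,317,720 − $142,500 = $1,175,220.
Rate = $1,175,220 / 32,645 miles = $36 per mile.
Year 1: 2,277 × $36 = $81,972. Book value $1,235,748.
Year 2: 5,735 × $36 = $206,460. Book value $1,029,288.
Year 3: 4,000 × $36 = $144,000. Book value $885,288.
Year 4: 5,905 × $36 = $212,580. Book value $672,708.
Year 5: 5,876 × $36 = $211,536. Book value $461,172.

$211,536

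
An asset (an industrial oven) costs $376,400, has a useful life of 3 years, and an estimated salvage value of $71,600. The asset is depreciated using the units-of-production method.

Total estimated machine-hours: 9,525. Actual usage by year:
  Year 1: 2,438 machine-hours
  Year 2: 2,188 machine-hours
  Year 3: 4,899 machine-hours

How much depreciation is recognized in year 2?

Depreciable base = $376,400 − $71,600 = $304,800.
Rate = $304,800 / 9,525 machine-hours = $32 per machine-hour.
Year 1: 2,438 × $32 = $78,016. Book value $298,384.
Year 2: 2,188 × $32 = $70,016. Book value $228,368.

$70,016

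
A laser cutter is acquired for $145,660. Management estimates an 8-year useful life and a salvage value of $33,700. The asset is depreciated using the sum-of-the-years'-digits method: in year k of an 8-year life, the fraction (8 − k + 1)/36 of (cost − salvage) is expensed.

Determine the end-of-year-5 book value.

Depreciable base = $145,660 − $33,700 = $111,960.
Sum of the years' digits = 8+7+6+5+4+3+2+1 = 36.
Year 1: $111,960 × 8/36 = $24,880. Book value $120,780.
Year 2: $111,960 × 7/36 = $21,770. Book value $99,010.
Year 3: $111,960 × 6/36 = $18,660. Book value $80,350.
Year 4: $111,960 × 5/36 = $15,550. Book value $64,800.
Year 5: $111,960 × 4/36 = $12,440. Book value $52,360.

$52,360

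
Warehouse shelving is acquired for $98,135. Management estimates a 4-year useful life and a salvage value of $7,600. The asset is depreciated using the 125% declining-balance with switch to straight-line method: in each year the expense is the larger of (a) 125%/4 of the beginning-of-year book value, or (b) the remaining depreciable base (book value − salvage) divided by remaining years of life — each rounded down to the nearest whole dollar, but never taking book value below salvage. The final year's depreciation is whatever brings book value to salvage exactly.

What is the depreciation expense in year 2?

Depreciable base = $98,135 − $7,600 = $90,535.
Year 1: DB = ⌊$98,135 × 125%/4⌋ = $30,667; SL = ⌊$90,535/4⌋ = $22,633 → take DB $30,667. Book value $67,468.
Year 2: DB = ⌊$67,468 × 125%/4⌋ = $21,083; SL = ⌊$59,868/3⌋ = $19,956 → take DB $21,083. Book value $46,385.

$21,083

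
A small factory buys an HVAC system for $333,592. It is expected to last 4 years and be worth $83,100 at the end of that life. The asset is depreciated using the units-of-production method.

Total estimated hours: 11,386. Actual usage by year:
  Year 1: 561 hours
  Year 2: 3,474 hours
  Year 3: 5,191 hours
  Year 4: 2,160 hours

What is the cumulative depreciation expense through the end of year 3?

Depreciable base = $333,592 − $83,100 = $250,492.
Rate = $250,492 / 11,386 hours = $22 per hour.
Year 1: 561 × $22 = $12,342. Book value $321,250.
Year 2: 3,474 × $22 = $76,428. Book value $244,822.
Year 3: 5,191 × $22 = $114,202. Book value $130,620.
Accumulated through year 3 = $333,592 − $130,620 = $202,972.

$202,972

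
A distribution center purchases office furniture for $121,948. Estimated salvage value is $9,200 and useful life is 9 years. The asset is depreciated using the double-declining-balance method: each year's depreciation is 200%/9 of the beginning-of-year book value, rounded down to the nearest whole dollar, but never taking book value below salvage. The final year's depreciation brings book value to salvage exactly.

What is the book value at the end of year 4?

Depreciable base = $121,948 − $9,200 = $112,748.
Year 1: ⌊$121,948 × 200%/9⌋ = $27,099. Book value $94,849.
Year 2: ⌊$94,849 × 200%/9⌋ = $21,077. Book value $73,772.
Year 3: ⌊$73,772 × 200%/9⌋ = $16,393. Book value $57,379.
Year 4: ⌊$57,379 × 200%/9⌋ = $12,750. Book value $44,629.

$44,629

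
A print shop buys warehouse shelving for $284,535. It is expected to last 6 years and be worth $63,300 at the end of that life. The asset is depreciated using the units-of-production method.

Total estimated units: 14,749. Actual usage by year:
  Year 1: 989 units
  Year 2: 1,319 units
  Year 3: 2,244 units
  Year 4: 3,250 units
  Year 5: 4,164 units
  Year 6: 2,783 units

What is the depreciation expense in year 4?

$48,750

Depreciable base = $284,535 − $63,300 = $221,235.
Rate = $221,235 / 14,749 units = $15 per unit.
Year 1: 989 × $15 = $14,835. Book value $269,700.
Year 2: 1,319 × $15 = $19,785. Book value $249,915.
Year 3: 2,244 × $15 = $33,660. Book value $216,255.
Year 4: 3,250 × $15 = $48,750. Book value $167,505.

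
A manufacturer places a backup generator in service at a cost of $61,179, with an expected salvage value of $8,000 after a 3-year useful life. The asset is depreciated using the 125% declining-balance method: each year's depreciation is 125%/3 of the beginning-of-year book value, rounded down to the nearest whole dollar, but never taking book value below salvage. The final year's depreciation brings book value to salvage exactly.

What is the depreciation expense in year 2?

$14,870

Depreciable base = $61,179 − $8,000 = $53,179.
Year 1: ⌊$61,179 × 125%/3⌋ = $25,491. Book value $35,688.
Year 2: ⌊$35,688 × 125%/3⌋ = $14,870. Book value $20,818.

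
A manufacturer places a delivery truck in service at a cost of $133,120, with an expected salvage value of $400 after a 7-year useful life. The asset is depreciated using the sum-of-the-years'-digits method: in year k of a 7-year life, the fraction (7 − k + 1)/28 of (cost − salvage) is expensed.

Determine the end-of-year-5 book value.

Depreciable base = $133,120 − $400 = $132,720.
Sum of the years' digits = 7+6+5+4+3+2+1 = 28.
Year 1: $132,720 × 7/28 = $33,180. Book value $99,940.
Year 2: $132,720 × 6/28 = $28,440. Book value $71,500.
Year 3: $132,720 × 5/28 = $23,700. Book value $47,800.
Year 4: $132,720 × 4/28 = $18,960. Book value $28,840.
Year 5: $132,720 × 3/28 = $14,220. Book value $14,620.

$14,620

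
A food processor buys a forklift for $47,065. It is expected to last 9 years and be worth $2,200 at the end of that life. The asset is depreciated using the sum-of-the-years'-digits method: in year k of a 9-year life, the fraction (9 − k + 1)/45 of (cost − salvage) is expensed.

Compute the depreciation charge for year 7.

$2,991

Depreciable base = $47,065 − $2,200 = $44,865.
Sum of the years' digits = 9+8+7+6+5+4+3+2+1 = 45.
Year 1: $44,865 × 9/45 = $8,973. Book value $38,092.
Year 2: $44,865 × 8/45 = $7,976. Book value $30,116.
Year 3: $44,865 × 7/45 = $6,979. Book value $23,137.
Year 4: $44,865 × 6/45 = $5,982. Book value $17,155.
Year 5: $44,865 × 5/45 = $4,985. Book value $12,170.
Year 6: $44,865 × 4/45 = $3,988. Book value $8,182.
Year 7: $44,865 × 3/45 = $2,991. Book value $5,191.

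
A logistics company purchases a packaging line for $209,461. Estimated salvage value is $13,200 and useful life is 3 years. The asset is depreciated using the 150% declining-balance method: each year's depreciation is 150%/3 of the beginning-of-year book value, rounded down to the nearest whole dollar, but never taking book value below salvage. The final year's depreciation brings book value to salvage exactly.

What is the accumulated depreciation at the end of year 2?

$157,095

Depreciable base = $209,461 − $13,200 = $196,261.
Year 1: ⌊$209,461 × 150%/3⌋ = $104,730. Book value $104,731.
Year 2: ⌊$104,731 × 150%/3⌋ = $52,365. Book value $52,366.
Accumulated through year 2 = $209,461 − $52,366 = $157,095.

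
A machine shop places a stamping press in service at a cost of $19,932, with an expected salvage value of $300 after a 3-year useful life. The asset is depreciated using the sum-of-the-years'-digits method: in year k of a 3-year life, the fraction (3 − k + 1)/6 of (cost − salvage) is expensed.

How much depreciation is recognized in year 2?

$6,544

Depreciable base = $19,932 − $300 = $19,632.
Sum of the years' digits = 3+2+1 = 6.
Year 1: $19,632 × 3/6 = $9,816. Book value $10,116.
Year 2: $19,632 × 2/6 = $6,544. Book value $3,572.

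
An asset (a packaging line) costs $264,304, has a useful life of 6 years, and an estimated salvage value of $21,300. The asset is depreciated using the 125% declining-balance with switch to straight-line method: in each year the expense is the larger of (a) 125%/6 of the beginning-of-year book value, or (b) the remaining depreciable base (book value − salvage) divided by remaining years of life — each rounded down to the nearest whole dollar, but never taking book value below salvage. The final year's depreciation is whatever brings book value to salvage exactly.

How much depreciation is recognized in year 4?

$36,087

Depreciable base = $264,304 − $21,300 = $243,004.
Year 1: DB = ⌊$264,304 × 125%/6⌋ = $55,063; SL = ⌊$243,004/6⌋ = $40,500 → take DB $55,063. Book value $209,241.
Year 2: DB = ⌊$209,241 × 125%/6⌋ = $43,591; SL = ⌊$187,941/5⌋ = $37,588 → take DB $43,591. Book value $165,650.
Year 3: DB = ⌊$165,650 × 125%/6⌋ = $34,510; SL = ⌊$144,350/4⌋ = $36,087 → take SL $36,087. Book value $129,563.
Year 4: DB = ⌊$129,563 × 125%/6⌋ = $26,992; SL = ⌊$108,263/3⌋ = $36,087 → take SL $36,087. Book value $93,476.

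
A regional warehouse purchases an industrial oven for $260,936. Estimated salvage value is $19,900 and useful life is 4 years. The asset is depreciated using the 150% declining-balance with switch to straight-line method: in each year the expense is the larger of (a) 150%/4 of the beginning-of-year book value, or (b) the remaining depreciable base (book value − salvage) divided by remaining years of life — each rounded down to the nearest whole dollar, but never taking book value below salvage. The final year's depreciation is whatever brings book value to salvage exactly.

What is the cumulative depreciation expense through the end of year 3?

Depreciable base = $260,936 − $19,900 = $241,036.
Year 1: DB = ⌊$260,936 × 150%/4⌋ = $97,851; SL = ⌊$241,036/4⌋ = $60,259 → take DB $97,851. Book value $163,085.
Year 2: DB = ⌊$163,085 × 150%/4⌋ = $61,156; SL = ⌊$143,185/3⌋ = $47,728 → take DB $61,156. Book value $101,929.
Year 3: DB = ⌊$101,929 × 150%/4⌋ = $38,223; SL = ⌊$82,029/2⌋ = $41,014 → take SL $41,014. Book value $60,915.
Accumulated through year 3 = $260,936 − $60,915 = $200,021.

$200,021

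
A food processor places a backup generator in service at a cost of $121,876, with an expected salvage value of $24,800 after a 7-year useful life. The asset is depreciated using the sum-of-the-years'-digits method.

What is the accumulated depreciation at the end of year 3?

$62,406

Depreciable base = $121,876 − $24,800 = $97,076.
Sum of the years' digits = 7+6+5+4+3+2+1 = 28.
Year 1: $97,076 × 7/28 = $24,269. Book value $97,607.
Year 2: $97,076 × 6/28 = $20,802. Book value $76,805.
Year 3: $97,076 × 5/28 = $17,335. Book value $59,470.
Accumulated through year 3 = $121,876 − $59,470 = $62,406.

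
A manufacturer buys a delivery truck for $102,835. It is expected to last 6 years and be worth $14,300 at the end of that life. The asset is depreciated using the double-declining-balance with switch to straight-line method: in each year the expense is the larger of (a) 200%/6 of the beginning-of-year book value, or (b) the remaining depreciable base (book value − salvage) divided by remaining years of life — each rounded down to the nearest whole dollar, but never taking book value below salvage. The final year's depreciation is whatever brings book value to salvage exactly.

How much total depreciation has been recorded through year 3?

Depreciable base = $102,835 − $14,300 = $88,535.
Year 1: DB = ⌊$102,835 × 200%/6⌋ = $34,278; SL = ⌊$88,535/6⌋ = $14,755 → take DB $34,278. Book value $68,557.
Year 2: DB = ⌊$68,557 × 200%/6⌋ = $22,852; SL = ⌊$54,257/5⌋ = $10,851 → take DB $22,852. Book value $45,705.
Year 3: DB = ⌊$45,705 × 200%/6⌋ = $15,235; SL = ⌊$31,405/4⌋ = $7,851 → take DB $15,235. Book value $30,470.
Accumulated through year 3 = $102,835 − $30,470 = $72,365.

$72,365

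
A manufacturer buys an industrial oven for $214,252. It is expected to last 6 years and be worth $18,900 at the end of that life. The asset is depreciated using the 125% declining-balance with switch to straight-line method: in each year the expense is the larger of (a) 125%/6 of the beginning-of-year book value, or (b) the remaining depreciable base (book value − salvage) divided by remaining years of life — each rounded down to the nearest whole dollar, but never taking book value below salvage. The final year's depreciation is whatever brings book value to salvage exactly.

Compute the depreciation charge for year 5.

Depreciable base = $214,252 − $18,900 = $195,352.
Year 1: DB = ⌊$214,252 × 125%/6⌋ = $44,635; SL = ⌊$195,352/6⌋ = $32,558 → take DB $44,635. Book value $169,617.
Year 2: DB = ⌊$169,617 × 125%/6⌋ = $35,336; SL = ⌊$150,717/5⌋ = $30,143 → take DB $35,336. Book value $134,281.
Year 3: DB = ⌊$134,281 × 125%/6⌋ = $27,975; SL = ⌊$115,381/4⌋ = $28,845 → take SL $28,845. Book value $105,436.
Year 4: DB = ⌊$105,436 × 125%/6⌋ = $21,965; SL = ⌊$86,536/3⌋ = $28,845 → take SL $28,845. Book value $76,591.
Year 5: DB = ⌊$76,591 × 125%/6⌋ = $15,956; SL = ⌊$57,691/2⌋ = $28,845 → take SL $28,845. Book value $47,746.

$28,845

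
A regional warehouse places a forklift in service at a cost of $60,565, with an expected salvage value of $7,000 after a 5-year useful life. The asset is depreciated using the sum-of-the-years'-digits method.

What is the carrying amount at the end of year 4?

$10,571

Depreciable base = $60,565 − $7,000 = $53,565.
Sum of the years' digits = 5+4+3+2+1 = 15.
Year 1: $53,565 × 5/15 = $17,855. Book value $42,710.
Year 2: $53,565 × 4/15 = $14,284. Book value $28,426.
Year 3: $53,565 × 3/15 = $10,713. Book value $17,713.
Year 4: $53,565 × 2/15 = $7,142. Book value $10,571.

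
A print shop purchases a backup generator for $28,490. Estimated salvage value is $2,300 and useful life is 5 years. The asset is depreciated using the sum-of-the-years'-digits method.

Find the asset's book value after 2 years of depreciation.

$12,776

Depreciable base = $28,490 − $2,300 = $26,190.
Sum of the years' digits = 5+4+3+2+1 = 15.
Year 1: $26,190 × 5/15 = $8,730. Book value $19,760.
Year 2: $26,190 × 4/15 = $6,984. Book value $12,776.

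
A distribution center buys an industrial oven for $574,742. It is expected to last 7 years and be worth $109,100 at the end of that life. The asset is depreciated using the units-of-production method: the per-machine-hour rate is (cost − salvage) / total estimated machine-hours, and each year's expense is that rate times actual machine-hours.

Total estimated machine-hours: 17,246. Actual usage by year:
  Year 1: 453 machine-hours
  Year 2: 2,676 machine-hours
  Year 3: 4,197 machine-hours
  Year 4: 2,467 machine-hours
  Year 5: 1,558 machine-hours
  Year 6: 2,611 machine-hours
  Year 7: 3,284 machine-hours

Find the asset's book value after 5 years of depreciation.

$268,265

Depreciable base = $574,742 − $109,100 = $465,642.
Rate = $465,642 / 17,246 machine-hours = $27 per machine-hour.
Year 1: 453 × $27 = $12,231. Book value $562,511.
Year 2: 2,676 × $27 = $72,252. Book value $490,259.
Year 3: 4,197 × $27 = $113,319. Book value $376,940.
Year 4: 2,467 × $27 = $66,609. Book value $310,331.
Year 5: 1,558 × $27 = $42,066. Book value $268,265.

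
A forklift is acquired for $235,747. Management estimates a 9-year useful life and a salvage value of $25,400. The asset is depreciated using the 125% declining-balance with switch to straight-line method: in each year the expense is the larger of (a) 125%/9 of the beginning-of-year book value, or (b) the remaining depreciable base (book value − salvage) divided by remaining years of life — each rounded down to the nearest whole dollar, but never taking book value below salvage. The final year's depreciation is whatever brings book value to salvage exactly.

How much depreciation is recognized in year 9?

Depreciable base = $235,747 − $25,400 = $210,347.
Year 1: DB = ⌊$235,747 × 125%/9⌋ = $32,742; SL = ⌊$210,347/9⌋ = $23,371 → take DB $32,742. Book value $203,005.
Year 2: DB = ⌊$203,005 × 125%/9⌋ = $28,195; SL = ⌊$177,605/8⌋ = $22,200 → take DB $28,195. Book value $174,810.
Year 3: DB = ⌊$174,810 × 125%/9⌋ = $24,279; SL = ⌊$149,410/7⌋ = $21,344 → take DB $24,279. Book value $150,531.
Year 4: DB = ⌊$150,531 × 125%/9⌋ = $20,907; SL = ⌊$125,131/6⌋ = $20,855 → take DB $20,907. Book value $129,624.
Year 5: DB = ⌊$129,624 × 125%/9⌋ = $18,003; SL = ⌊$104,224/5⌋ = $20,844 → take SL $20,844. Book value $108,780.
Year 6: DB = ⌊$108,780 × 125%/9⌋ = $15,108; SL = ⌊$83,380/4⌋ = $20,845 → take SL $20,845. Book value $87,935.
Year 7: DB = ⌊$87,935 × 125%/9⌋ = $12,213; SL = ⌊$62,535/3⌋ = $20,845 → take SL $20,845. Book value $67,090.
Year 8: DB = ⌊$67,090 × 125%/9⌋ = $9,318; SL = ⌊$41,690/2⌋ = $20,845 → take SL $20,845. Book value $46,245.
Year 9 (final): $46,245 − $25,400 = $20,845. Book value $25,400.

$20,845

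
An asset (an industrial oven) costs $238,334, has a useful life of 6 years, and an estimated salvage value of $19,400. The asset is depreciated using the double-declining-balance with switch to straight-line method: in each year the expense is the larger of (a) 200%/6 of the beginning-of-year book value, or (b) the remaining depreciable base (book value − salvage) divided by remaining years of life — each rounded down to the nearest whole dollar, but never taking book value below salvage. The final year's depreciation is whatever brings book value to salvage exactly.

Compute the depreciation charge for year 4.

Depreciable base = $238,334 − $19,400 = $218,934.
Year 1: DB = ⌊$238,334 × 200%/6⌋ = $79,444; SL = ⌊$218,934/6⌋ = $36,489 → take DB $79,444. Book value $158,890.
Year 2: DB = ⌊$158,890 × 200%/6⌋ = $52,963; SL = ⌊$139,490/5⌋ = $27,898 → take DB $52,963. Book value $105,927.
Year 3: DB = ⌊$105,927 × 200%/6⌋ = $35,309; SL = ⌊$86,527/4⌋ = $21,631 → take DB $35,309. Book value $70,618.
Year 4: DB = ⌊$70,618 × 200%/6⌋ = $23,539; SL = ⌊$51,218/3⌋ = $17,072 → take DB $23,539. Book value $47,079.

$23,539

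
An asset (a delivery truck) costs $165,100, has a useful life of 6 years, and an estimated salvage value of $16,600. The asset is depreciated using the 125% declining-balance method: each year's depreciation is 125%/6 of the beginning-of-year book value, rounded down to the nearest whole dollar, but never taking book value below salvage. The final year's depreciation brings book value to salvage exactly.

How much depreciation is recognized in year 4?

Depreciable base = $165,100 − $16,600 = $148,500.
Year 1: ⌊$165,100 × 125%/6⌋ = $34,395. Book value $130,705.
Year 2: ⌊$130,705 × 125%/6⌋ = $27,230. Book value $103,475.
Year 3: ⌊$103,475 × 125%/6⌋ = $21,557. Book value $81,918.
Year 4: ⌊$81,918 × 125%/6⌋ = $17,066. Book value $64,852.

$17,066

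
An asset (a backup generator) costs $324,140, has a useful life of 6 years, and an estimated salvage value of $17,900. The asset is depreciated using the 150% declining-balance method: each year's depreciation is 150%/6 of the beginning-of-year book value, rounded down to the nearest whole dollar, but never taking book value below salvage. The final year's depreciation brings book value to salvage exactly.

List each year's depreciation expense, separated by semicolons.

$81,035; $60,776; $45,582; $34,186; $25,640; $59,021

Depreciable base = $324,140 − $17,900 = $306,240.
Year 1: ⌊$324,140 × 150%/6⌋ = $81,035. Book value $243,105.
Year 2: ⌊$243,105 × 150%/6⌋ = $60,776. Book value $182,329.
Year 3: ⌊$182,329 × 150%/6⌋ = $45,582. Book value $136,747.
Year 4: ⌊$136,747 × 150%/6⌋ = $34,186. Book value $102,561.
Year 5: ⌊$102,561 × 150%/6⌋ = $25,640. Book value $76,921.
Year 6 (final): $76,921 − $17,900 = $59,021. Book value $17,900.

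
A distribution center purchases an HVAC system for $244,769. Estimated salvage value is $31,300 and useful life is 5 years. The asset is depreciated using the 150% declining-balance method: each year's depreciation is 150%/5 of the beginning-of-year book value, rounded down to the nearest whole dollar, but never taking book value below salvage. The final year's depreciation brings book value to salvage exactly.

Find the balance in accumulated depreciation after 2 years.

Depreciable base = $244,769 − $31,300 = $213,469.
Year 1: ⌊$244,769 × 150%/5⌋ = $73,430. Book value $171,339.
Year 2: ⌊$171,339 × 150%/5⌋ = $51,401. Book value $119,938.
Accumulated through year 2 = $244,769 − $119,938 = $124,831.

$124,831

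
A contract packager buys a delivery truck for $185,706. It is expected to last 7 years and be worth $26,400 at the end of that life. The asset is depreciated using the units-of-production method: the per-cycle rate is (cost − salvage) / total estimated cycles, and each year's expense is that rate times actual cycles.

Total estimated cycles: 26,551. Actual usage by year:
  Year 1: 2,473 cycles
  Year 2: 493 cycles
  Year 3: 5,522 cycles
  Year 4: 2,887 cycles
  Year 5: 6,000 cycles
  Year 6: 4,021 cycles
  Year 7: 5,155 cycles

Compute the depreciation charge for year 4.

$17,322

Depreciable base = $185,706 − $26,400 = $159,306.
Rate = $159,306 / 26,551 cycles = $6 per cycle.
Year 1: 2,473 × $6 = $14,838. Book value $170,868.
Year 2: 493 × $6 = $2,958. Book value $167,910.
Year 3: 5,522 × $6 = $33,132. Book value $134,778.
Year 4: 2,887 × $6 = $17,322. Book value $117,456.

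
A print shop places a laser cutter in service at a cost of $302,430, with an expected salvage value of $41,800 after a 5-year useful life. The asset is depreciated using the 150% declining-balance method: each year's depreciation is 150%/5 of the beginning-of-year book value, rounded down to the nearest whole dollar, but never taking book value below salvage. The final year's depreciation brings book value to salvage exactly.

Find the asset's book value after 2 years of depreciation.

Depreciable base = $302,430 − $41,800 = $260,630.
Year 1: ⌊$302,430 × 150%/5⌋ = $90,729. Book value $211,701.
Year 2: ⌊$211,701 × 150%/5⌋ = $63,510. Book value $148,191.

$148,191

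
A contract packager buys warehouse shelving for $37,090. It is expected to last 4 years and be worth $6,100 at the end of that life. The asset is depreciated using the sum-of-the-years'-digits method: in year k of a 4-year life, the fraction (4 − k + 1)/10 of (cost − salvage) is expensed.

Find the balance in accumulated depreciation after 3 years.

Depreciable base = $37,090 − $6,100 = $30,990.
Sum of the years' digits = 4+3+2+1 = 10.
Year 1: $30,990 × 4/10 = $12,396. Book value $24,694.
Year 2: $30,990 × 3/10 = $9,297. Book value $15,397.
Year 3: $30,990 × 2/10 = $6,198. Book value $9,199.
Accumulated through year 3 = $37,090 − $9,199 = $27,891.

$27,891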